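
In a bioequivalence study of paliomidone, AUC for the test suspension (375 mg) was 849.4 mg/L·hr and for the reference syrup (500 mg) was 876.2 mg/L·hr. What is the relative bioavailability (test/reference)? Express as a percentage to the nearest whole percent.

F_rel = 129%

F_rel = (AUC_test/D_test) / (AUC_ref/D_ref)
      = (849.4/375) / (876.2/500)
      = 2.26507 / 1.7524 = 1.2926 = 129.26%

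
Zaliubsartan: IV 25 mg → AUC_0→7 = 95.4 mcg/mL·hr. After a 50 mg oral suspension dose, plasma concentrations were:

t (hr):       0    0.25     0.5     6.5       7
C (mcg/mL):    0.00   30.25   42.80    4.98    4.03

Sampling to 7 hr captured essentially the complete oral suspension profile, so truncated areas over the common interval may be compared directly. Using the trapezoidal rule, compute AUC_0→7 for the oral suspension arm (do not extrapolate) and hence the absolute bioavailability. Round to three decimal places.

Trapezoidal AUC_0→7 (oral suspension):
  [0→0.25]: (0.00+30.25)/2 × 0.25 = 3.78125
  [0.25→0.5]: (30.25+42.80)/2 × 0.25 = 9.13125
  [0.5→6.5]: (42.80+4.98)/2 × 6 = 143.34
  [6.5→7]: (4.98+4.03)/2 × 0.5 = 2.2525
  Sum = 158.505 mcg/mL·hr
F = (AUC_ev/D_ev)/(AUC_iv/D_iv) = (158.505/50)/(95.4/25) = 3.1701/3.816 = 0.8307

F = 0.831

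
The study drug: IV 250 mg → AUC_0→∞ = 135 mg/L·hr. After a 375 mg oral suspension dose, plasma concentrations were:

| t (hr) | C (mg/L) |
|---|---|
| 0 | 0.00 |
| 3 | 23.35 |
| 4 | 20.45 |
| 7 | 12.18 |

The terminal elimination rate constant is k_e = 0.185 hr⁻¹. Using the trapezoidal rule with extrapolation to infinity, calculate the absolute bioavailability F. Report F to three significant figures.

F = 0.848

Trapezoidal AUC_0→7 (oral suspension):
  [0→3]: (0.00+23.35)/2 × 3 = 35.025
  [3→4]: (23.35+20.45)/2 × 1 = 21.9
  [4→7]: (20.45+12.18)/2 × 3 = 48.945
  Sum = 105.87 mg/L·hr
Tail: C_last/k_e = 12.18/0.185 = 65.838
AUC_0→∞ (oral suspension) = 105.87 + 65.838 = 171.708 mg/L·hr
F = (AUC_ev/D_ev)/(AUC_iv/D_iv) = (171.708/375)/(135/250) = 0.457888/0.54 = 0.8479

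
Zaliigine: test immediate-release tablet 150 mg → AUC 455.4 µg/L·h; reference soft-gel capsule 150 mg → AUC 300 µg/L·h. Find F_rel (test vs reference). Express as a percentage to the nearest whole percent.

F_rel = 152%

F_rel = (AUC_test/D_test) / (AUC_ref/D_ref)
      = (455.4/150) / (300/150)
      = 3.036 / 2 = 1.5180 = 151.80%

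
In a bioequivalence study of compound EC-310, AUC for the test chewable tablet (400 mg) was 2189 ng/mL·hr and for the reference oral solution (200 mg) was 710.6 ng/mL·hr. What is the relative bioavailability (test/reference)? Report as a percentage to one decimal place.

F_rel = 154.0%

F_rel = (AUC_test/D_test) / (AUC_ref/D_ref)
      = (2189/400) / (710.6/200)
      = 5.4725 / 3.553 = 1.5402 = 154.02%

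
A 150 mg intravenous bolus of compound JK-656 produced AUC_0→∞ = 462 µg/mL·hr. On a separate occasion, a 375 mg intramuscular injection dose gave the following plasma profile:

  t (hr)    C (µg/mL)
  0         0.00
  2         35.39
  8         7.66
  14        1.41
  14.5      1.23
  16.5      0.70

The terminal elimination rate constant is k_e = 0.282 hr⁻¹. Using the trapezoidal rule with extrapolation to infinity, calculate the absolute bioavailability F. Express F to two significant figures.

Trapezoidal AUC_0→16.5 (intramuscular injection):
  [0→2]: (0.00+35.39)/2 × 2 = 35.39
  [2→8]: (35.39+7.66)/2 × 6 = 129.15
  [8→14]: (7.66+1.41)/2 × 6 = 27.21
  [14→14.5]: (1.41+1.23)/2 × 0.5 = 0.66
  [14.5→16.5]: (1.23+0.70)/2 × 2 = 1.93
  Sum = 194.34 µg/mL·hr
Tail: C_last/k_e = 0.70/0.282 = 2.482
AUC_0→∞ (intramuscular injection) = 194.34 + 2.482 = 196.822 µg/mL·hr
F = (AUC_ev/D_ev)/(AUC_iv/D_iv) = (196.822/375)/(462/150) = 0.524859/3.08 = 0.1704

F = 0.17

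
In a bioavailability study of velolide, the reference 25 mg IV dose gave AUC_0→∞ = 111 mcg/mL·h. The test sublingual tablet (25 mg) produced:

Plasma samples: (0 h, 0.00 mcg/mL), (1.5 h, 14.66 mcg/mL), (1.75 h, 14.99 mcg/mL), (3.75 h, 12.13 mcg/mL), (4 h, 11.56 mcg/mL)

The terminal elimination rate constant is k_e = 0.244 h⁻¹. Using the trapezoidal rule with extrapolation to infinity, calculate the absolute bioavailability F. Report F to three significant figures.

F = 0.830

Trapezoidal AUC_0→4 (sublingual tablet):
  [0→1.5]: (0.00+14.66)/2 × 1.5 = 10.995
  [1.5→1.75]: (14.66+14.99)/2 × 0.25 = 3.70625
  [1.75→3.75]: (14.99+12.13)/2 × 2 = 27.12
  [3.75→4]: (12.13+11.56)/2 × 0.25 = 2.96125
  Sum = 44.7825 mcg/mL·h
Tail: C_last/k_e = 11.56/0.244 = 47.377
AUC_0→∞ (sublingual tablet) = 44.7825 + 47.377 = 92.1595 mcg/mL·h
F = (AUC_ev/D_ev)/(AUC_iv/D_iv) = (92.1595/25)/(111/25) = 3.68638/4.44 = 0.8303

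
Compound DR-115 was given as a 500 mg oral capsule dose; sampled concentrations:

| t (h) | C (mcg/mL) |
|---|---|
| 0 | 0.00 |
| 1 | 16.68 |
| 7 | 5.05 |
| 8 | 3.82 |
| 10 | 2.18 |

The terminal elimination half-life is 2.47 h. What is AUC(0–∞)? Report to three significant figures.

Trapezoidal AUC_0→10:
  [0→1]: (0.00+16.68)/2 × 1 = 8.34
  [1→7]: (16.68+5.05)/2 × 6 = 65.19
  [7→8]: (5.05+3.82)/2 × 1 = 4.435
  [8→10]: (3.82+2.18)/2 × 2 = 6.0
  Sum = 83.965 mcg/mL·h
k_e = ln2 / t½ = 0.693147 / 2.47 = 0.2806 h^-1
Extrapolated tail: C_last / k_e = 2.18 / 0.2806 = 7.769
AUC_0→∞ = 83.965 + 7.769 = 91.734 mcg/mL·h

AUC = 91.7 mcg/mL·h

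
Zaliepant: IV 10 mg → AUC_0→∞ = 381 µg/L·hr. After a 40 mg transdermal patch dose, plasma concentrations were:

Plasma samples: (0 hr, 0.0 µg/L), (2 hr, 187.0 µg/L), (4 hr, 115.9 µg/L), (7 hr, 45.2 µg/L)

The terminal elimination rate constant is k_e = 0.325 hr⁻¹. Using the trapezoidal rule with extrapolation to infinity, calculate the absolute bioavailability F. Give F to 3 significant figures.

F = 0.571

Trapezoidal AUC_0→7 (transdermal patch):
  [0→2]: (0.0+187.0)/2 × 2 = 187.0
  [2→4]: (187.0+115.9)/2 × 2 = 302.9
  [4→7]: (115.9+45.2)/2 × 3 = 241.65
  Sum = 731.55 µg/L·hr
Tail: C_last/k_e = 45.2/0.325 = 139.077
AUC_0→∞ (transdermal patch) = 731.55 + 139.077 = 870.627 µg/L·hr
F = (AUC_ev/D_ev)/(AUC_iv/D_iv) = (870.627/40)/(381/10) = 21.765675/38.1 = 0.5713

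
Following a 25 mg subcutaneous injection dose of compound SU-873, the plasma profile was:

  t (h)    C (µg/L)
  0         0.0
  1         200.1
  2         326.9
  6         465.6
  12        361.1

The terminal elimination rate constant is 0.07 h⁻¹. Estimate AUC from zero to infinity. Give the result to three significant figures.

AUC = 9590 µg/L·h

Trapezoidal AUC_0→12:
  [0→1]: (0.0+200.1)/2 × 1 = 100.05
  [1→2]: (200.1+326.9)/2 × 1 = 263.5
  [2→6]: (326.9+465.6)/2 × 4 = 1585.0
  [6→12]: (465.6+361.1)/2 × 6 = 2480.1
  Sum = 4428.65 µg/L·h
Extrapolated tail: C_last / k_e = 361.1 / 0.07 = 5158.571
AUC_0→∞ = 4428.65 + 5158.571 = 9587.221 µg/L·h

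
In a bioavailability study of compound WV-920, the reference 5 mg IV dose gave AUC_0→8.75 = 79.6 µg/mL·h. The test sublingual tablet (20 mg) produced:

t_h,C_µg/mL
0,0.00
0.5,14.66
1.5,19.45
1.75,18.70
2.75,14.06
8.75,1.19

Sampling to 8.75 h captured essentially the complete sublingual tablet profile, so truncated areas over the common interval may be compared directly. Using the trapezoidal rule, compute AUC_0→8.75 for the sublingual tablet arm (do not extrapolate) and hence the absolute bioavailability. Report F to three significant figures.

Trapezoidal AUC_0→8.75 (sublingual tablet):
  [0→0.5]: (0.00+14.66)/2 × 0.5 = 3.665
  [0.5→1.5]: (14.66+19.45)/2 × 1 = 17.055
  [1.5→1.75]: (19.45+18.70)/2 × 0.25 = 4.76875
  [1.75→2.75]: (18.70+14.06)/2 × 1 = 16.38
  [2.75→8.75]: (14.06+1.19)/2 × 6 = 45.75
  Sum = 87.61875 µg/mL·h
F = (AUC_ev/D_ev)/(AUC_iv/D_iv) = (87.61875/20)/(79.6/5) = 4.3809375/15.92 = 0.2752

F = 0.275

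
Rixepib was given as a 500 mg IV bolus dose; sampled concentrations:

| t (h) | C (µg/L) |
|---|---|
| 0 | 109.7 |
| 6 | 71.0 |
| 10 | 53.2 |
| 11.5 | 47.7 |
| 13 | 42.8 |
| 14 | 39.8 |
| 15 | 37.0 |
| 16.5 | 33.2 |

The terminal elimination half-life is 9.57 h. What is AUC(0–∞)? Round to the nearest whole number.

AUC = 1525 µg/L·h

Trapezoidal AUC_0→16.5:
  [0→6]: (109.7+71.0)/2 × 6 = 542.1
  [6→10]: (71.0+53.2)/2 × 4 = 248.4
  [10→11.5]: (53.2+47.7)/2 × 1.5 = 75.675
  [11.5→13]: (47.7+42.8)/2 × 1.5 = 67.875
  [13→14]: (42.8+39.8)/2 × 1 = 41.3
  [14→15]: (39.8+37.0)/2 × 1 = 38.4
  [15→16.5]: (37.0+33.2)/2 × 1.5 = 52.65
  Sum = 1066.4 µg/L·h
k_e = ln2 / t½ = 0.693147 / 9.57 = 0.0724 h^-1
Extrapolated tail: C_last / k_e = 33.2 / 0.0724 = 458.564
AUC_0→∞ = 1066.4 + 458.564 = 1524.964 µg/L·h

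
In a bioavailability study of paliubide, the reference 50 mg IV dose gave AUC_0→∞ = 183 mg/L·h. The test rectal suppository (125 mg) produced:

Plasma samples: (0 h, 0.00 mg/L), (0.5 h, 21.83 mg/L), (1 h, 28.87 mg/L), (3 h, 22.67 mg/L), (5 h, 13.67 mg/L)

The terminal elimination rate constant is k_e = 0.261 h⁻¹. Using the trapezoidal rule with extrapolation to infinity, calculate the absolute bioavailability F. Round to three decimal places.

Trapezoidal AUC_0→5 (rectal suppository):
  [0→0.5]: (0.00+21.83)/2 × 0.5 = 5.4575
  [0.5→1]: (21.83+28.87)/2 × 0.5 = 12.675
  [1→3]: (28.87+22.67)/2 × 2 = 51.54
  [3→5]: (22.67+13.67)/2 × 2 = 36.34
  Sum = 106.0125 mg/L·h
Tail: C_last/k_e = 13.67/0.261 = 52.375
AUC_0→∞ (rectal suppository) = 106.0125 + 52.375 = 158.3875 mg/L·h
F = (AUC_ev/D_ev)/(AUC_iv/D_iv) = (158.3875/125)/(183/50) = 1.2671/3.66 = 0.3462

F = 0.346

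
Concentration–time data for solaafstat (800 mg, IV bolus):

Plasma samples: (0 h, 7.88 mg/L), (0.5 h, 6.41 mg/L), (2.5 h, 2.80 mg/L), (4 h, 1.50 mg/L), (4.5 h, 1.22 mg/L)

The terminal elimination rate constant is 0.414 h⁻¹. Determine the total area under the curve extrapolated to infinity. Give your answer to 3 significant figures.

Trapezoidal AUC_0→4.5:
  [0→0.5]: (7.88+6.41)/2 × 0.5 = 3.5725
  [0.5→2.5]: (6.41+2.80)/2 × 2 = 9.21
  [2.5→4]: (2.80+1.50)/2 × 1.5 = 3.225
  [4→4.5]: (1.50+1.22)/2 × 0.5 = 0.68
  Sum = 16.6875 mg/L·h
Extrapolated tail: C_last / k_e = 1.22 / 0.414 = 2.947
AUC_0→∞ = 16.6875 + 2.947 = 19.6345 mg/L·h

AUC = 19.6 mg/L·h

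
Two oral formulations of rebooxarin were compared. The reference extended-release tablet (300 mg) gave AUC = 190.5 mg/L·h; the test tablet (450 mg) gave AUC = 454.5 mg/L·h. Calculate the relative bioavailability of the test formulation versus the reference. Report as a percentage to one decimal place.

F_rel = 159.1%

F_rel = (AUC_test/D_test) / (AUC_ref/D_ref)
      = (454.5/450) / (190.5/300)
      = 1.01 / 0.635 = 1.5906 = 159.06%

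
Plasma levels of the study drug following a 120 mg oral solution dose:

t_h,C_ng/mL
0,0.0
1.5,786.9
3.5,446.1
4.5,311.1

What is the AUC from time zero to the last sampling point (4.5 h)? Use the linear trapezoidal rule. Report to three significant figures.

Trapezoidal AUC_0→4.5:
  [0→1.5]: (0.0+786.9)/2 × 1.5 = 590.175
  [1.5→3.5]: (786.9+446.1)/2 × 2 = 1233.0
  [3.5→4.5]: (446.1+311.1)/2 × 1 = 378.6
  Sum = 2201.775 ng/mL·h

AUC = 2200 ng/mL·h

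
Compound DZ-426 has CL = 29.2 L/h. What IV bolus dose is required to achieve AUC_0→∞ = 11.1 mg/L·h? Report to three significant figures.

Dose_iv = CL × AUC_0→∞
     = 29.2 × 11.1 = 324.12 mg

Dose = 324 mg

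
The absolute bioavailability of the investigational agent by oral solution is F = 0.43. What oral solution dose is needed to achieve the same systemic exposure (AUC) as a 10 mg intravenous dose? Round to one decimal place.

For equal systemic exposure: F × D_ev = D_iv
D_ev = D_iv / F = 10 / 0.43 = 23.2558 mg

D_oral = 23.3 mg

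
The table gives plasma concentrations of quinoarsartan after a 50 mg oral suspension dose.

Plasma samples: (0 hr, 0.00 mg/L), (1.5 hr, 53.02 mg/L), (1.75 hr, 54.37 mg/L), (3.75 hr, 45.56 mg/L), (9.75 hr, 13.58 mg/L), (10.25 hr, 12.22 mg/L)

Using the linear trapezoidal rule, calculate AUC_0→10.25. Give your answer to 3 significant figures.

Trapezoidal AUC_0→10.25:
  [0→1.5]: (0.00+53.02)/2 × 1.5 = 39.765
  [1.5→1.75]: (53.02+54.37)/2 × 0.25 = 13.42375
  [1.75→3.75]: (54.37+45.56)/2 × 2 = 99.93
  [3.75→9.75]: (45.56+13.58)/2 × 6 = 177.42
  [9.75→10.25]: (13.58+12.22)/2 × 0.5 = 6.45
  Sum = 336.98875 mg/L·hr

AUC = 337 mg/L·hr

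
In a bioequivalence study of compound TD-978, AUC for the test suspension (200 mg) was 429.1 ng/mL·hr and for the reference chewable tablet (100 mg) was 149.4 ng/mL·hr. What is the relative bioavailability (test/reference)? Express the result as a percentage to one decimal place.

F_rel = (AUC_test/D_test) / (AUC_ref/D_ref)
      = (429.1/200) / (149.4/100)
      = 2.1455 / 1.494 = 1.4361 = 143.61%

F_rel = 143.6%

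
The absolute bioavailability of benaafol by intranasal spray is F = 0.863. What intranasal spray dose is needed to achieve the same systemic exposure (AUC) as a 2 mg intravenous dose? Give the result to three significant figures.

For equal systemic exposure: F × D_ev = D_iv
D_ev = D_iv / F = 2 / 0.863 = 2.3175 mg

D_intranasal = 2.32 mg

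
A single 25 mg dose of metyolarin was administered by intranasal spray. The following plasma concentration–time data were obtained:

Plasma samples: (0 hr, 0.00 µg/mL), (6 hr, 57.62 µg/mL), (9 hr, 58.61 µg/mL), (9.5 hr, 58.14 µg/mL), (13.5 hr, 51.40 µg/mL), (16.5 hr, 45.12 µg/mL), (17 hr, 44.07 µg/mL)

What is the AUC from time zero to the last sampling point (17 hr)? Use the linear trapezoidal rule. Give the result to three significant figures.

AUC = 763 µg/mL·hr

Trapezoidal AUC_0→17:
  [0→6]: (0.00+57.62)/2 × 6 = 172.86
  [6→9]: (57.62+58.61)/2 × 3 = 174.345
  [9→9.5]: (58.61+58.14)/2 × 0.5 = 29.1875
  [9.5→13.5]: (58.14+51.40)/2 × 4 = 219.08
  [13.5→16.5]: (51.40+45.12)/2 × 3 = 144.78
  [16.5→17]: (45.12+44.07)/2 × 0.5 = 22.2975
  Sum = 762.55 µg/mL·hr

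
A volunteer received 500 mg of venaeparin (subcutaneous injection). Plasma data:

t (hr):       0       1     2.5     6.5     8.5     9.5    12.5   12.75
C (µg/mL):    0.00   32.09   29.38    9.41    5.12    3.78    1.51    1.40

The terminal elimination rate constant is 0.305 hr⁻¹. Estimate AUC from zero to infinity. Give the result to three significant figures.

Trapezoidal AUC_0→12.75:
  [0→1]: (0.00+32.09)/2 × 1 = 16.045
  [1→2.5]: (32.09+29.38)/2 × 1.5 = 46.1025
  [2.5→6.5]: (29.38+9.41)/2 × 4 = 77.58
  [6.5→8.5]: (9.41+5.12)/2 × 2 = 14.53
  [8.5→9.5]: (5.12+3.78)/2 × 1 = 4.45
  [9.5→12.5]: (3.78+1.51)/2 × 3 = 7.935
  [12.5→12.75]: (1.51+1.40)/2 × 0.25 = 0.36375
  Sum = 167.00625 µg/mL·hr
Extrapolated tail: C_last / k_e = 1.40 / 0.305 = 4.590
AUC_0→∞ = 167.00625 + 4.590 = 171.59625 µg/mL·hr

AUC = 172 µg/mL·hr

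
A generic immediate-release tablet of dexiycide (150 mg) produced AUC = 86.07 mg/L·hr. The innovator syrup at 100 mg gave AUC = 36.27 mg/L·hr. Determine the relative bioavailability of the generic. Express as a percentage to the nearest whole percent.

F_rel = 158%

F_rel = (AUC_test/D_test) / (AUC_ref/D_ref)
      = (86.07/150) / (36.27/100)
      = 0.5738 / 0.3627 = 1.5820 = 158.20%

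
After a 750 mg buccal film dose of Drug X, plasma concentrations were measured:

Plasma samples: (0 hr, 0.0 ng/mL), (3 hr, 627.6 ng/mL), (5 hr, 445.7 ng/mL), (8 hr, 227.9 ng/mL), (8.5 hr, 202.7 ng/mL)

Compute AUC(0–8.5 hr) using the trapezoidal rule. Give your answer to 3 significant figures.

AUC = 3130 ng/mL·hr

Trapezoidal AUC_0→8.5:
  [0→3]: (0.0+627.6)/2 × 3 = 941.4
  [3→5]: (627.6+445.7)/2 × 2 = 1073.3
  [5→8]: (445.7+227.9)/2 × 3 = 1010.4
  [8→8.5]: (227.9+202.7)/2 × 0.5 = 107.65
  Sum = 3132.75 ng/mL·hr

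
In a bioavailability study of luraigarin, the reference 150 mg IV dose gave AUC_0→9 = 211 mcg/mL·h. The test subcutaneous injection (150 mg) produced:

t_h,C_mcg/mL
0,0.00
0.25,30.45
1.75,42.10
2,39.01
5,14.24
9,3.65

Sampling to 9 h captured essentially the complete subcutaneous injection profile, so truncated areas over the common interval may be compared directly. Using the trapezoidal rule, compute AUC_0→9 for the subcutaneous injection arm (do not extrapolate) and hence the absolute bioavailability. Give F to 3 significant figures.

F = 0.872

Trapezoidal AUC_0→9 (subcutaneous injection):
  [0→0.25]: (0.00+30.45)/2 × 0.25 = 3.80625
  [0.25→1.75]: (30.45+42.10)/2 × 1.5 = 54.4125
  [1.75→2]: (42.10+39.01)/2 × 0.25 = 10.13875
  [2→5]: (39.01+14.24)/2 × 3 = 79.875
  [5→9]: (14.24+3.65)/2 × 4 = 35.78
  Sum = 184.0125 mcg/mL·h
F = (AUC_ev/D_ev)/(AUC_iv/D_iv) = (184.0125/150)/(211/150) = 1.22675/1.40667 = 0.8721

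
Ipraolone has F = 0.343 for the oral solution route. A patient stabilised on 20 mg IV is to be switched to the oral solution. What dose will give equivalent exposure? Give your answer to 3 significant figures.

D_oral = 58.3 mg

For equal systemic exposure: F × D_ev = D_iv
D_ev = D_iv / F = 20 / 0.343 = 58.309 mg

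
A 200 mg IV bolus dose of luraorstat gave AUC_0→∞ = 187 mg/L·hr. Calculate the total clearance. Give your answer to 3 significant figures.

CL = Dose_iv / AUC_0→∞
   = 200 / 187 = 1.06952 L/hr

CL = 1.07 L/hr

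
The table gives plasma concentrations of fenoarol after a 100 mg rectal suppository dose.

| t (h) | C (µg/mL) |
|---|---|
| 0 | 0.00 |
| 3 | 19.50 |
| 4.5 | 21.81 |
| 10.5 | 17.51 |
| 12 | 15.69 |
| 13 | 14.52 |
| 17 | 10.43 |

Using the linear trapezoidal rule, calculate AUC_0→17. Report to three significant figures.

Trapezoidal AUC_0→17:
  [0→3]: (0.00+19.50)/2 × 3 = 29.25
  [3→4.5]: (19.50+21.81)/2 × 1.5 = 30.9825
  [4.5→10.5]: (21.81+17.51)/2 × 6 = 117.96
  [10.5→12]: (17.51+15.69)/2 × 1.5 = 24.9
  [12→13]: (15.69+14.52)/2 × 1 = 15.105
  [13→17]: (14.52+10.43)/2 × 4 = 49.9
  Sum = 268.0975 µg/mL·h

AUC = 268 µg/mL·h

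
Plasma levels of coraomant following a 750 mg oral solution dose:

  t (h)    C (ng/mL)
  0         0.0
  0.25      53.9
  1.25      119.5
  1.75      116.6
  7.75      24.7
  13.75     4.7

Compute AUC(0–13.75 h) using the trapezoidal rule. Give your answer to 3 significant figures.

Trapezoidal AUC_0→13.75:
  [0→0.25]: (0.0+53.9)/2 × 0.25 = 6.7375
  [0.25→1.25]: (53.9+119.5)/2 × 1 = 86.7
  [1.25→1.75]: (119.5+116.6)/2 × 0.5 = 59.025
  [1.75→7.75]: (116.6+24.7)/2 × 6 = 423.9
  [7.75→13.75]: (24.7+4.7)/2 × 6 = 88.2
  Sum = 664.5625 ng/mL·h

AUC = 665 ng/mL·h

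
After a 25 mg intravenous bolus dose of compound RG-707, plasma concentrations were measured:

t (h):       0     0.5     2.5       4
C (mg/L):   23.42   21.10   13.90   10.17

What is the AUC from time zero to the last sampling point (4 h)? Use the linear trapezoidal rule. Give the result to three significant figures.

AUC = 64.2 mg/L·h

Trapezoidal AUC_0→4:
  [0→0.5]: (23.42+21.10)/2 × 0.5 = 11.13
  [0.5→2.5]: (21.10+13.90)/2 × 2 = 35.0
  [2.5→4]: (13.90+10.17)/2 × 1.5 = 18.0525
  Sum = 64.1825 mg/L·h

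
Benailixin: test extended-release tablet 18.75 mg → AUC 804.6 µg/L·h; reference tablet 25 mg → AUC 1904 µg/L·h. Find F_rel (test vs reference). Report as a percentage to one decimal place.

F_rel = (AUC_test/D_test) / (AUC_ref/D_ref)
      = (804.6/18.75) / (1904/25)
      = 42.912 / 76.16 = 0.5634 = 56.34%

F_rel = 56.3%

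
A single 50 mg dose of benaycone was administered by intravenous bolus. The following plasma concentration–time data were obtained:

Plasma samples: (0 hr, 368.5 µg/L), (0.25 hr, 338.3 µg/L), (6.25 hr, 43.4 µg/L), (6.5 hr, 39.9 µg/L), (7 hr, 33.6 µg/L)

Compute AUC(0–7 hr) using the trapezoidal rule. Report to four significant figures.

Trapezoidal AUC_0→7:
  [0→0.25]: (368.5+338.3)/2 × 0.25 = 88.35
  [0.25→6.25]: (338.3+43.4)/2 × 6 = 1145.1
  [6.25→6.5]: (43.4+39.9)/2 × 0.25 = 10.4125
  [6.5→7]: (39.9+33.6)/2 × 0.5 = 18.375
  Sum = 1262.2375 µg/L·hr

AUC = 1262 µg/L·hr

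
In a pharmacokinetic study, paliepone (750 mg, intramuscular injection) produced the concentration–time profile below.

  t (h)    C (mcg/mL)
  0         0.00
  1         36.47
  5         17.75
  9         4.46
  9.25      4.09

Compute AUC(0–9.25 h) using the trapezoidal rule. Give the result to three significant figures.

Trapezoidal AUC_0→9.25:
  [0→1]: (0.00+36.47)/2 × 1 = 18.235
  [1→5]: (36.47+17.75)/2 × 4 = 108.44
  [5→9]: (17.75+4.46)/2 × 4 = 44.42
  [9→9.25]: (4.46+4.09)/2 × 0.25 = 1.06875
  Sum = 172.16375 mcg/mL·h

AUC = 172 mcg/mL·h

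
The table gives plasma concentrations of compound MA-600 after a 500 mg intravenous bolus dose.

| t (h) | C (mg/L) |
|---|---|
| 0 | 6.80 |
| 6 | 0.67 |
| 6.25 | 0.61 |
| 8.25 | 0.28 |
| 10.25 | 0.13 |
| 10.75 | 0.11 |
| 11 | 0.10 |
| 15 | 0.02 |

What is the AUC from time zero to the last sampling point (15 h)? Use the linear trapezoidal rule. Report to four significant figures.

AUC = 24.20 mg/L·h

Trapezoidal AUC_0→15:
  [0→6]: (6.80+0.67)/2 × 6 = 22.41
  [6→6.25]: (0.67+0.61)/2 × 0.25 = 0.16
  [6.25→8.25]: (0.61+0.28)/2 × 2 = 0.89
  [8.25→10.25]: (0.28+0.13)/2 × 2 = 0.41
  [10.25→10.75]: (0.13+0.11)/2 × 0.5 = 0.06
  [10.75→11]: (0.11+0.10)/2 × 0.25 = 0.02625
  [11→15]: (0.10+0.02)/2 × 4 = 0.24
  Sum = 24.19625 mg/L·h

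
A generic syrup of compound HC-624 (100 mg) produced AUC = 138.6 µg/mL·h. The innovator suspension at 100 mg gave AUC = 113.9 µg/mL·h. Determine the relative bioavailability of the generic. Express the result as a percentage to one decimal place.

F_rel = (AUC_test/D_test) / (AUC_ref/D_ref)
      = (138.6/100) / (113.9/100)
      = 1.386 / 1.139 = 1.2169 = 121.69%

F_rel = 121.7%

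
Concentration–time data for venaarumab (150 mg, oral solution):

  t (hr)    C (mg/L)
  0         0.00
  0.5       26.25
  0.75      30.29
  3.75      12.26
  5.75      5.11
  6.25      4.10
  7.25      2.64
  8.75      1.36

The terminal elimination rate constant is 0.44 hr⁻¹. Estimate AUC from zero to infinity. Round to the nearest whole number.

Trapezoidal AUC_0→8.75:
  [0→0.5]: (0.00+26.25)/2 × 0.5 = 6.5625
  [0.5→0.75]: (26.25+30.29)/2 × 0.25 = 7.0675
  [0.75→3.75]: (30.29+12.26)/2 × 3 = 63.825
  [3.75→5.75]: (12.26+5.11)/2 × 2 = 17.37
  [5.75→6.25]: (5.11+4.10)/2 × 0.5 = 2.3025
  [6.25→7.25]: (4.10+2.64)/2 × 1 = 3.37
  [7.25→8.75]: (2.64+1.36)/2 × 1.5 = 3.0
  Sum = 103.4975 mg/L·hr
Extrapolated tail: C_last / k_e = 1.36 / 0.44 = 3.091
AUC_0→∞ = 103.4975 + 3.091 = 106.5885 mg/L·hr

AUC = 107 mg/L·hr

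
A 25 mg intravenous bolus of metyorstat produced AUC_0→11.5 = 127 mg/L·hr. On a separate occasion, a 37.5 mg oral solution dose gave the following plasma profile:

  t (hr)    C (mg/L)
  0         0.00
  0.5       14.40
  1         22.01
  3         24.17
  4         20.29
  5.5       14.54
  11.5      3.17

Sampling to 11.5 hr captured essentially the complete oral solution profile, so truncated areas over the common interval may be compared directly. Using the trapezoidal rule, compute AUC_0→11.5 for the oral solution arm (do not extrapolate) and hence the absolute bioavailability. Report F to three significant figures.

F = 0.842

Trapezoidal AUC_0→11.5 (oral solution):
  [0→0.5]: (0.00+14.40)/2 × 0.5 = 3.6
  [0.5→1]: (14.40+22.01)/2 × 0.5 = 9.1025
  [1→3]: (22.01+24.17)/2 × 2 = 46.18
  [3→4]: (24.17+20.29)/2 × 1 = 22.23
  [4→5.5]: (20.29+14.54)/2 × 1.5 = 26.1225
  [5.5→11.5]: (14.54+3.17)/2 × 6 = 53.13
  Sum = 160.365 mg/L·hr
F = (AUC_ev/D_ev)/(AUC_iv/D_iv) = (160.365/37.5)/(127/25) = 4.2764/5.08 = 0.8418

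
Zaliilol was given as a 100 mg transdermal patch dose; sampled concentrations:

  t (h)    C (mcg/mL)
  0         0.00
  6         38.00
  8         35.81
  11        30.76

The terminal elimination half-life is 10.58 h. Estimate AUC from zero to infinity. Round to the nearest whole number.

Trapezoidal AUC_0→11:
  [0→6]: (0.00+38.00)/2 × 6 = 114.0
  [6→8]: (38.00+35.81)/2 × 2 = 73.81
  [8→11]: (35.81+30.76)/2 × 3 = 99.855
  Sum = 287.665 mcg/mL·h
k_e = ln2 / t½ = 0.693147 / 10.58 = 0.0655 h^-1
Extrapolated tail: C_last / k_e = 30.76 / 0.0655 = 469.618
AUC_0→∞ = 287.665 + 469.618 = 757.283 mcg/mL·h

AUC = 757 mcg/mL·h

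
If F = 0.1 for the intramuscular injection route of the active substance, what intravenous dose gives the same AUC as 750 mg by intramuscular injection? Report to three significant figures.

D_iv = 75.0 mg

Systemic exposure from an extravascular dose = F × D_ev, so the equivalent IV dose is F × D_ev.
D_iv = F × D_ev = 0.1 × 750 = 75 mg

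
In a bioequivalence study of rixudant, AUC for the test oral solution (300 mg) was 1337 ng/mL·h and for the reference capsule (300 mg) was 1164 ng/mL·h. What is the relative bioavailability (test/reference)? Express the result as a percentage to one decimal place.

F_rel = (AUC_test/D_test) / (AUC_ref/D_ref)
      = (1337/300) / (1164/300)
      = 4.45667 / 3.88 = 1.1486 = 114.86%

F_rel = 114.9%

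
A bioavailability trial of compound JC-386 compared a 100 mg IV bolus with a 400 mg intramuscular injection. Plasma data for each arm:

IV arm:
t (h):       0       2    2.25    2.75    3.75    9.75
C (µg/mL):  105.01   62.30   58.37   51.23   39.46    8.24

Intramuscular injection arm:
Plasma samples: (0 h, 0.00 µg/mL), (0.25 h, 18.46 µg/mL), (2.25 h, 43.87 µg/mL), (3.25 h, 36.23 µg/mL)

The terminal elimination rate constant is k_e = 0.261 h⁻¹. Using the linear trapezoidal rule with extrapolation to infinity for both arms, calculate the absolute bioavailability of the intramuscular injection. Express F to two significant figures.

Trapezoidal AUC_0→9.75 (IV):
  [0→2]: (105.01+62.30)/2 × 2 = 167.31
  [2→2.25]: (62.30+58.37)/2 × 0.25 = 15.08375
  [2.25→2.75]: (58.37+51.23)/2 × 0.5 = 27.4
  [2.75→3.75]: (51.23+39.46)/2 × 1 = 45.345
  [3.75→9.75]: (39.46+8.24)/2 × 6 = 143.1
  Sum = 398.23875 µg/mL·h
IV tail: 8.24/0.261 = 31.571; AUC_iv,0→∞ = 398.23875 + 31.571 = 429.80975 µg/mL·h
Trapezoidal AUC_0→3.25 (intramuscular injection):
  [0→0.25]: (0.00+18.46)/2 × 0.25 = 2.3075
  [0.25→2.25]: (18.46+43.87)/2 × 2 = 62.33
  [2.25→3.25]: (43.87+36.23)/2 × 1 = 40.05
  Sum = 104.6875 µg/mL·h
intramuscular injection tail: 36.23/0.261 = 138.812; AUC_ev,0→∞ = 104.6875 + 138.812 = 243.4995 µg/mL·h
F = (AUC_ev/D_ev)/(AUC_iv/D_iv) = (243.4995/400)/(429.80975/100) = 0.60874875/4.2980975 = 0.1416

F = 0.14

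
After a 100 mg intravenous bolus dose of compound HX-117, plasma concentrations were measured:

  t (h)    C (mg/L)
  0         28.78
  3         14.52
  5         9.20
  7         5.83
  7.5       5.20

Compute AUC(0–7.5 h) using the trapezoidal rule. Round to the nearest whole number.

AUC = 106 mg/L·h

Trapezoidal AUC_0→7.5:
  [0→3]: (28.78+14.52)/2 × 3 = 64.95
  [3→5]: (14.52+9.20)/2 × 2 = 23.72
  [5→7]: (9.20+5.83)/2 × 2 = 15.03
  [7→7.5]: (5.83+5.20)/2 × 0.5 = 2.7575
  Sum = 106.4575 mg/L·h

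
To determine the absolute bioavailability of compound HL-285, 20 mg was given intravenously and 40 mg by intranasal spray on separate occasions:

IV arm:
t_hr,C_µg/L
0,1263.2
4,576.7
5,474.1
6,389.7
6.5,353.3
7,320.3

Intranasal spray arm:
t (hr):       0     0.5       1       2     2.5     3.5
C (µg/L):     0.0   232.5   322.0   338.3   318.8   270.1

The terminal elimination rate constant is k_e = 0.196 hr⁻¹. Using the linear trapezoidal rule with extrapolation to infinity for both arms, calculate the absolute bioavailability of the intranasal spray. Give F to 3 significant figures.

Trapezoidal AUC_0→7 (IV):
  [0→4]: (1263.2+576.7)/2 × 4 = 3679.8
  [4→5]: (576.7+474.1)/2 × 1 = 525.4
  [5→6]: (474.1+389.7)/2 × 1 = 431.9
  [6→6.5]: (389.7+353.3)/2 × 0.5 = 185.75
  [6.5→7]: (353.3+320.3)/2 × 0.5 = 168.4
  Sum = 4991.25 µg/L·hr
IV tail: 320.3/0.196 = 1634.184; AUC_iv,0→∞ = 4991.25 + 1634.184 = 6625.434 µg/L·hr
Trapezoidal AUC_0→3.5 (intranasal spray):
  [0→0.5]: (0.0+232.5)/2 × 0.5 = 58.125
  [0.5→1]: (232.5+322.0)/2 × 0.5 = 138.625
  [1→2]: (322.0+338.3)/2 × 1 = 330.15
  [2→2.5]: (338.3+318.8)/2 × 0.5 = 164.275
  [2.5→3.5]: (318.8+270.1)/2 × 1 = 294.45
  Sum = 985.625 µg/L·hr
intranasal spray tail: 270.1/0.196 = 1378.061; AUC_ev,0→∞ = 985.625 + 1378.061 = 2363.686 µg/L·hr
F = (AUC_ev/D_ev)/(AUC_iv/D_iv) = (2363.686/40)/(6625.434/20) = 59.09215/331.2717 = 0.1784

F = 0.178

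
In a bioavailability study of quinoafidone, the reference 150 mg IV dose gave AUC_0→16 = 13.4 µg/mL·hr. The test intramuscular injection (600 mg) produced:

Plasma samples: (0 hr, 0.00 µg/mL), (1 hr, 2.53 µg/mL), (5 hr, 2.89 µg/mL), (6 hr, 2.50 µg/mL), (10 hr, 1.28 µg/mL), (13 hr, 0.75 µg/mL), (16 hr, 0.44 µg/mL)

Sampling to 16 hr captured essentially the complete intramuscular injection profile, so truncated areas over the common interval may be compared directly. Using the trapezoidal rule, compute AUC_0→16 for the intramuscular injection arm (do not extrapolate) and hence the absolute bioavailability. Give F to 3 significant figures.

F = 0.507

Trapezoidal AUC_0→16 (intramuscular injection):
  [0→1]: (0.00+2.53)/2 × 1 = 1.265
  [1→5]: (2.53+2.89)/2 × 4 = 10.84
  [5→6]: (2.89+2.50)/2 × 1 = 2.695
  [6→10]: (2.50+1.28)/2 × 4 = 7.56
  [10→13]: (1.28+0.75)/2 × 3 = 3.045
  [13→16]: (0.75+0.44)/2 × 3 = 1.785
  Sum = 27.19 µg/mL·hr
F = (AUC_ev/D_ev)/(AUC_iv/D_iv) = (27.19/600)/(13.4/150) = 0.0453167/0.0893333 = 0.5073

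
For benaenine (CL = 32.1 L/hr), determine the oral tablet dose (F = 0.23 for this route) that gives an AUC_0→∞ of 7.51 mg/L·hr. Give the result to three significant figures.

Dose = CL × AUC_0→∞ / F
     = 32.1 × 7.51 / 0.23 = 1048.13 mg

Dose = 1050 mg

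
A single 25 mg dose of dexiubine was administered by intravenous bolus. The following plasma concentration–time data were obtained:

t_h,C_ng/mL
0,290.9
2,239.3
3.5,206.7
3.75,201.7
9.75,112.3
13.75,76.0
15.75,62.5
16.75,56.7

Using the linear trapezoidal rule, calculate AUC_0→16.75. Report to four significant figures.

AUC = 2432 ng/mL·h

Trapezoidal AUC_0→16.75:
  [0→2]: (290.9+239.3)/2 × 2 = 530.2
  [2→3.5]: (239.3+206.7)/2 × 1.5 = 334.5
  [3.5→3.75]: (206.7+201.7)/2 × 0.25 = 51.05
  [3.75→9.75]: (201.7+112.3)/2 × 6 = 942.0
  [9.75→13.75]: (112.3+76.0)/2 × 4 = 376.6
  [13.75→15.75]: (76.0+62.5)/2 × 2 = 138.5
  [15.75→16.75]: (62.5+56.7)/2 × 1 = 59.6
  Sum = 2432.45 ng/mL·h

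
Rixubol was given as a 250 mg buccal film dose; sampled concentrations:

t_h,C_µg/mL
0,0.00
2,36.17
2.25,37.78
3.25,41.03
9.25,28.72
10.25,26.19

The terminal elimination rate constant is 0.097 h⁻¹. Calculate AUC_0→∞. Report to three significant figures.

AUC = 592 µg/mL·h

Trapezoidal AUC_0→10.25:
  [0→2]: (0.00+36.17)/2 × 2 = 36.17
  [2→2.25]: (36.17+37.78)/2 × 0.25 = 9.24375
  [2.25→3.25]: (37.78+41.03)/2 × 1 = 39.405
  [3.25→9.25]: (41.03+28.72)/2 × 6 = 209.25
  [9.25→10.25]: (28.72+26.19)/2 × 1 = 27.455
  Sum = 321.52375 µg/mL·h
Extrapolated tail: C_last / k_e = 26.19 / 0.097 = 270.000
AUC_0→∞ = 321.52375 + 270.000 = 591.52375 µg/mL·h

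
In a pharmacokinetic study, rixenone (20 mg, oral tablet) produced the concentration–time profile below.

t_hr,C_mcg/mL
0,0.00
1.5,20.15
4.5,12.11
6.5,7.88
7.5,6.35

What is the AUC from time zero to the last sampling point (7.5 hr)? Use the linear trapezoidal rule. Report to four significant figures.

AUC = 90.61 mcg/mL·hr

Trapezoidal AUC_0→7.5:
  [0→1.5]: (0.00+20.15)/2 × 1.5 = 15.1125
  [1.5→4.5]: (20.15+12.11)/2 × 3 = 48.39
  [4.5→6.5]: (12.11+7.88)/2 × 2 = 19.99
  [6.5→7.5]: (7.88+6.35)/2 × 1 = 7.115
  Sum = 90.6075 mcg/mL·hr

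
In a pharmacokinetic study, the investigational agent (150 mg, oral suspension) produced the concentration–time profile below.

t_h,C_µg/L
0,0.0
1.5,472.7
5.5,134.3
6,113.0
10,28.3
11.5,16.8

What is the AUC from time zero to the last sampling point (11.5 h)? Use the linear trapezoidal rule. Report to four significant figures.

Trapezoidal AUC_0→11.5:
  [0→1.5]: (0.0+472.7)/2 × 1.5 = 354.525
  [1.5→5.5]: (472.7+134.3)/2 × 4 = 1214.0
  [5.5→6]: (134.3+113.0)/2 × 0.5 = 61.825
  [6→10]: (113.0+28.3)/2 × 4 = 282.6
  [10→11.5]: (28.3+16.8)/2 × 1.5 = 33.825
  Sum = 1946.775 µg/L·h

AUC = 1947 µg/L·h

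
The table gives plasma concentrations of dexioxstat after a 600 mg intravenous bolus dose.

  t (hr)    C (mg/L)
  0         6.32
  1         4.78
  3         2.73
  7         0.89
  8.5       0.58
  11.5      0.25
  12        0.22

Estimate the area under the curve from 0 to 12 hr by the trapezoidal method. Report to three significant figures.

Trapezoidal AUC_0→12:
  [0→1]: (6.32+4.78)/2 × 1 = 5.55
  [1→3]: (4.78+2.73)/2 × 2 = 7.51
  [3→7]: (2.73+0.89)/2 × 4 = 7.24
  [7→8.5]: (0.89+0.58)/2 × 1.5 = 1.1025
  [8.5→11.5]: (0.58+0.25)/2 × 3 = 1.245
  [11.5→12]: (0.25+0.22)/2 × 0.5 = 0.1175
  Sum = 22.765 mg/L·hr

AUC = 22.8 mg/L·hr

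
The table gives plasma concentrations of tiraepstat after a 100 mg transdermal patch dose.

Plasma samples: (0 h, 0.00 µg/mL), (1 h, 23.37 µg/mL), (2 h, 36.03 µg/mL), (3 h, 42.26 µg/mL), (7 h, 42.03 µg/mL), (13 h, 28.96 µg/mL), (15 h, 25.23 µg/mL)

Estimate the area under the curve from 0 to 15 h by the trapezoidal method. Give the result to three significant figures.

AUC = 516 µg/mL·h

Trapezoidal AUC_0→15:
  [0→1]: (0.00+23.37)/2 × 1 = 11.685
  [1→2]: (23.37+36.03)/2 × 1 = 29.7
  [2→3]: (36.03+42.26)/2 × 1 = 39.145
  [3→7]: (42.26+42.03)/2 × 4 = 168.58
  [7→13]: (42.03+28.96)/2 × 6 = 212.97
  [13→15]: (28.96+25.23)/2 × 2 = 54.19
  Sum = 516.27 µg/mL·h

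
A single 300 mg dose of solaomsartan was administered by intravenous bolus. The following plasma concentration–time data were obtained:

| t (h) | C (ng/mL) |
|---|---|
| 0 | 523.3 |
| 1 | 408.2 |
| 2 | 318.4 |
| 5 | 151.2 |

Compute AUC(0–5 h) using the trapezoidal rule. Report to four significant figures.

AUC = 1533 ng/mL·h

Trapezoidal AUC_0→5:
  [0→1]: (523.3+408.2)/2 × 1 = 465.75
  [1→2]: (408.2+318.4)/2 × 1 = 363.3
  [2→5]: (318.4+151.2)/2 × 3 = 704.4
  Sum = 1533.45 ng/mL·h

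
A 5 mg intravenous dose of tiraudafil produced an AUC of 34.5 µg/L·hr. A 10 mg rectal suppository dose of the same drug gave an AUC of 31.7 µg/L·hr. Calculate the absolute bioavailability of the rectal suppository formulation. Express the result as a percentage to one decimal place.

F = (AUC_ev / D_ev) / (AUC_iv / D_iv)
  = (31.7/10) / (34.5/5)
  = 3.17 / 6.9 = 0.4594
  = 45.94%

F = 45.9%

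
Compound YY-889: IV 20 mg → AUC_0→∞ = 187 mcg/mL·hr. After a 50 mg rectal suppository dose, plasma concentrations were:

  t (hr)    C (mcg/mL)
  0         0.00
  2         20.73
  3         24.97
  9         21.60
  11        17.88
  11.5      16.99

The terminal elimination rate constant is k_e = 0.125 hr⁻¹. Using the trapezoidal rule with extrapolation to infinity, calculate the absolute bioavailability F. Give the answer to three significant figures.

F = 0.786

Trapezoidal AUC_0→11.5 (rectal suppository):
  [0→2]: (0.00+20.73)/2 × 2 = 20.73
  [2→3]: (20.73+24.97)/2 × 1 = 22.85
  [3→9]: (24.97+21.60)/2 × 6 = 139.71
  [9→11]: (21.60+17.88)/2 × 2 = 39.48
  [11→11.5]: (17.88+16.99)/2 × 0.5 = 8.7175
  Sum = 231.4875 mcg/mL·hr
Tail: C_last/k_e = 16.99/0.125 = 135.920
AUC_0→∞ (rectal suppository) = 231.4875 + 135.920 = 367.4075 mcg/mL·hr
F = (AUC_ev/D_ev)/(AUC_iv/D_iv) = (367.4075/50)/(187/20) = 7.34815/9.35 = 0.7859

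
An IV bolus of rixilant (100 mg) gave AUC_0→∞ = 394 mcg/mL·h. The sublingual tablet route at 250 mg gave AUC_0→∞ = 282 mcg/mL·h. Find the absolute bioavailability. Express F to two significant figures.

F = 0.29

F = (AUC_ev / D_ev) / (AUC_iv / D_iv)
  = (282/250) / (394/100)
  = 1.128 / 3.94 = 0.2863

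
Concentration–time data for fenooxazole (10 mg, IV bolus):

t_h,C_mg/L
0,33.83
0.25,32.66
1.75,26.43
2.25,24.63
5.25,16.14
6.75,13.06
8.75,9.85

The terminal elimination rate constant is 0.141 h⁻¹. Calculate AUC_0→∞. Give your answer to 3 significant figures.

AUC = 241 mg/L·h

Trapezoidal AUC_0→8.75:
  [0→0.25]: (33.83+32.66)/2 × 0.25 = 8.31125
  [0.25→1.75]: (32.66+26.43)/2 × 1.5 = 44.3175
  [1.75→2.25]: (26.43+24.63)/2 × 0.5 = 12.765
  [2.25→5.25]: (24.63+16.14)/2 × 3 = 61.155
  [5.25→6.75]: (16.14+13.06)/2 × 1.5 = 21.9
  [6.75→8.75]: (13.06+9.85)/2 × 2 = 22.91
  Sum = 171.35875 mg/L·h
Extrapolated tail: C_last / k_e = 9.85 / 0.141 = 69.858
AUC_0→∞ = 171.35875 + 69.858 = 241.21675 mg/L·h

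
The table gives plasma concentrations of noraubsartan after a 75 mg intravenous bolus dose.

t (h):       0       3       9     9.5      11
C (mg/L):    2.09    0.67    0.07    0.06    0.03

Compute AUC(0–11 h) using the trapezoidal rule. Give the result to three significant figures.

Trapezoidal AUC_0→11:
  [0→3]: (2.09+0.67)/2 × 3 = 4.14
  [3→9]: (0.67+0.07)/2 × 6 = 2.22
  [9→9.5]: (0.07+0.06)/2 × 0.5 = 0.0325
  [9.5→11]: (0.06+0.03)/2 × 1.5 = 0.0675
  Sum = 6.46 mg/L·h

AUC = 6.46 mg/L·h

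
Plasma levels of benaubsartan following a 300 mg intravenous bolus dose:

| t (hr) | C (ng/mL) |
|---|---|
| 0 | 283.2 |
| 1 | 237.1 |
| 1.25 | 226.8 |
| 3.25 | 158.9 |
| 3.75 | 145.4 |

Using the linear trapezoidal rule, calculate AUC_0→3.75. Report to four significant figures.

AUC = 779.9 ng/mL·hr

Trapezoidal AUC_0→3.75:
  [0→1]: (283.2+237.1)/2 × 1 = 260.15
  [1→1.25]: (237.1+226.8)/2 × 0.25 = 57.9875
  [1.25→3.25]: (226.8+158.9)/2 × 2 = 385.7
  [3.25→3.75]: (158.9+145.4)/2 × 0.5 = 76.075
  Sum = 779.9125 ng/mL·hr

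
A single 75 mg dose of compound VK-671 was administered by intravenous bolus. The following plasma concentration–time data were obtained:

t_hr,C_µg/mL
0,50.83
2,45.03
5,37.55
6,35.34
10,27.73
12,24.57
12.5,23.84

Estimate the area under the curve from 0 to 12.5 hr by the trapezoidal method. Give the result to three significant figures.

AUC = 447 µg/mL·hr

Trapezoidal AUC_0→12.5:
  [0→2]: (50.83+45.03)/2 × 2 = 95.86
  [2→5]: (45.03+37.55)/2 × 3 = 123.87
  [5→6]: (37.55+35.34)/2 × 1 = 36.445
  [6→10]: (35.34+27.73)/2 × 4 = 126.14
  [10→12]: (27.73+24.57)/2 × 2 = 52.3
  [12→12.5]: (24.57+23.84)/2 × 0.5 = 12.1025
  Sum = 446.7175 µg/mL·hr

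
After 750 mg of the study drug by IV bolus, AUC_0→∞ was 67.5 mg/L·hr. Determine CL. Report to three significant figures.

CL = Dose_iv / AUC_0→∞
   = 750 / 67.5 = 11.1111 L/hr

CL = 11.1 L/hr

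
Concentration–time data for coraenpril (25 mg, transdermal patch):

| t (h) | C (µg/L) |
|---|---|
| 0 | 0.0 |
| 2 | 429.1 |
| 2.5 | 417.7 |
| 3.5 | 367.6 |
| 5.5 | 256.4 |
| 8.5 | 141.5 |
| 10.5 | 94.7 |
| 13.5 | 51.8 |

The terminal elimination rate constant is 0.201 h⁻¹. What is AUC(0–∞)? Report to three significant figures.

AUC = 2970 µg/L·h

Trapezoidal AUC_0→13.5:
  [0→2]: (0.0+429.1)/2 × 2 = 429.1
  [2→2.5]: (429.1+417.7)/2 × 0.5 = 211.7
  [2.5→3.5]: (417.7+367.6)/2 × 1 = 392.65
  [3.5→5.5]: (367.6+256.4)/2 × 2 = 624.0
  [5.5→8.5]: (256.4+141.5)/2 × 3 = 596.85
  [8.5→10.5]: (141.5+94.7)/2 × 2 = 236.2
  [10.5→13.5]: (94.7+51.8)/2 × 3 = 219.75
  Sum = 2710.25 µg/L·h
Extrapolated tail: C_last / k_e = 51.8 / 0.201 = 257.711
AUC_0→∞ = 2710.25 + 257.711 = 2967.961 µg/L·h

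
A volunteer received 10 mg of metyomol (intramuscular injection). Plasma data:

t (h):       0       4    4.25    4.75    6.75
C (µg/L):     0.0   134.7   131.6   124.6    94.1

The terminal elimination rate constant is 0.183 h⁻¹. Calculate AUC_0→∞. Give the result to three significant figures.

Trapezoidal AUC_0→6.75:
  [0→4]: (0.0+134.7)/2 × 4 = 269.4
  [4→4.25]: (134.7+131.6)/2 × 0.25 = 33.2875
  [4.25→4.75]: (131.6+124.6)/2 × 0.5 = 64.05
  [4.75→6.75]: (124.6+94.1)/2 × 2 = 218.7
  Sum = 585.4375 µg/L·h
Extrapolated tail: C_last / k_e = 94.1 / 0.183 = 514.208
AUC_0→∞ = 585.4375 + 514.208 = 1099.6455 µg/L·h

AUC = 1100 µg/L·h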